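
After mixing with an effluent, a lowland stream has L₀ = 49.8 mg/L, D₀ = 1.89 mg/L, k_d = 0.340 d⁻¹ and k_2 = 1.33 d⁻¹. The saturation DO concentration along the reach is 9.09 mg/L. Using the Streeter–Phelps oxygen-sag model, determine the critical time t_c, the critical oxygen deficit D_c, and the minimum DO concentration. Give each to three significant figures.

t_c = [1/(k_2−k_d)] ln[(k_2/k_d)(1 − D₀(k_2−k_d)/(k_d L₀))]
= [1/(1.33−0.340)] ln[(1.33/0.340)(1 − 1.89×0.9900/(0.340×49.8))]
= (1/0.9900) ln[3.912 × 0.8895] = 1.010 × ln(3.479) = 1.010 × 1.247 = 1.259 d.
L(t_c) = L₀ e^(−k_d t_c) = 49.8 × 0.6517 = 32.45 mg/L, and at the critical point k_2 D_c = k_d L, so D_c = (0.340/1.33) × 32.45 = 8.296 mg/L.
Minimum DO = C_s − D_c = 9.09 − 8.296 = 0.7938 mg/L.

t_c ≈ 1.26 d; D_c ≈ 8.30 mg/L; min DO ≈ 0.794 mg/L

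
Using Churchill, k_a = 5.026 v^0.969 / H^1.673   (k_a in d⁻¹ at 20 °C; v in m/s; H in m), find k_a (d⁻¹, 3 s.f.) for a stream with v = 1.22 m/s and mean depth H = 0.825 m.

k_a ≈ 8.41 d⁻¹

k_a = 5.026 × 1.22^0.969 / 0.825^1.673 = 5.026 × 1.213 / 0.7248 = 8.408 d⁻¹.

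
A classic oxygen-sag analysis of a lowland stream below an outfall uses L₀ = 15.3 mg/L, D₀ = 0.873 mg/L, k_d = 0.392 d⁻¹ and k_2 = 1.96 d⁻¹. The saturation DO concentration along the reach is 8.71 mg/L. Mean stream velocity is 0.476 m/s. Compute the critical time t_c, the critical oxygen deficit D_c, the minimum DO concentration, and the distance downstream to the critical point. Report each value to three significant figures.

With k_2/k_d = 5.000 and 1 − D₀(k_2−k_d)/(k_d L₀) = 0.7718,
t_c = ln(5.000 × 0.7718) / (1.96 − 0.392) = ln(3.859) / 1.568 = 1.350/1.568 = 0.8612 d.
L(t_c) = L₀ e^(−k_d t_c) = 15.3 × 0.7135 = 10.92 mg/L, and at the critical point k_2 D_c = k_d L, so D_c = (0.392/1.96) × 10.92 = 2.183 mg/L.
Minimum DO = C_s − D_c = 8.71 − 2.183 = 6.527 mg/L.
x_c = v t_c = 0.476 m/s × 0.8612 d × 86400 s/d = 35420 m ≈ 35.4 km.

t_c ≈ 0.861 d; D_c ≈ 2.18 mg/L; min DO ≈ 6.53 mg/L; x_c ≈ 35.4 km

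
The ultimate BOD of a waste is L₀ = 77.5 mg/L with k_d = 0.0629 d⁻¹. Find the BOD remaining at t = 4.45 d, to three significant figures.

L ≈ 58.6 mg/L

L_t = L₀ e^(−k_d t) = 77.5 × e^(−0.0629×4.45) = 77.5 × 0.7559 = 58.58 mg/L.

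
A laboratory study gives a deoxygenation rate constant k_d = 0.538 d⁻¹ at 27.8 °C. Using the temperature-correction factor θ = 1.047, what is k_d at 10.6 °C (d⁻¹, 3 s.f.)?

k_d(T₂) = k_d(T₁) · θ^(T₂−T₁) = 0.538 × 1.047^(10.6−27.8)
= 0.538 × 1.047^-17.2 = 0.538 × 0.4539 = 0.2442 d⁻¹.

k_d ≈ 0.244 d⁻¹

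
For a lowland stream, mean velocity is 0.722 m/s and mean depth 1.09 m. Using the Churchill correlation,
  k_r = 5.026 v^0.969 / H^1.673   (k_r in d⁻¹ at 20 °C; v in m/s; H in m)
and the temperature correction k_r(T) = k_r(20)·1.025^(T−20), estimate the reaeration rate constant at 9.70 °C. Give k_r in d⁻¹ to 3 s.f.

k_r ≈ 2.46 d⁻¹

k_r(20) = 5.026 × 0.722^0.969 / 1.09^1.673 = 5.026 × 0.7293 / 1.155 = 3.173 d⁻¹.
k_r(9.70) = 3.173 × 1.025^(9.70−20) = 3.173 × 0.7754 = 2.461 d⁻¹.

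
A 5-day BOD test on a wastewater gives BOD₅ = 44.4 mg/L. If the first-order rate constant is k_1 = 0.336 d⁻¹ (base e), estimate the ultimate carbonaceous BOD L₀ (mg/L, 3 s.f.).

L₀ ≈ 54.6 mg/L

BOD₅ = L₀(1 − e^(−5k_1)) ⇒ L₀ = BOD₅ / (1 − e^(−5×0.336))
= 44.4 / (1 − 0.1864) = 44.4 / 0.8136 = 54.57 mg/L.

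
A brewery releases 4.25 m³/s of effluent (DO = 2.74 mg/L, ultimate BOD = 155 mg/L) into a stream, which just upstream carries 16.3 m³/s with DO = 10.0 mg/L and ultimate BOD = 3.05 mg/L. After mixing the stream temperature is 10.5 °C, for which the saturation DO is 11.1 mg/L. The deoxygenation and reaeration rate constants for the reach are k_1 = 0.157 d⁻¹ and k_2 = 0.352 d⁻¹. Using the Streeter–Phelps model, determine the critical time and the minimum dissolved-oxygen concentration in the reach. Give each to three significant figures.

t_c ≈ 3.64 d; minimum DO ≈ 2.41 mg/L

Mixed DO = (16.3×10.0 + 4.25×2.74)/(16.3+4.25) = 174.6/20.55 = 8.499 mg/L.
Mixed L₀ = (16.3×3.05 + 4.25×155)/(20.55) = 708.5/20.55 = 34.48 mg/L.
Initial deficit D₀ = C_s − DO₀ = 11.1 − 8.499 = 2.601 mg/L.
t_c = (1/0.1950) ln[(0.352/0.157)(1 − 2.601×0.1950/(0.157×34.48))] = 5.128 × ln(2.032) = 3.636 d.
D_c = (0.157/0.352) × 34.48 × e^(−0.157×3.636) = 0.4460 × 34.48 × 0.5651 = 8.689 mg/L.
Minimum DO = 11.1 − 8.689 = 2.411 mg/L.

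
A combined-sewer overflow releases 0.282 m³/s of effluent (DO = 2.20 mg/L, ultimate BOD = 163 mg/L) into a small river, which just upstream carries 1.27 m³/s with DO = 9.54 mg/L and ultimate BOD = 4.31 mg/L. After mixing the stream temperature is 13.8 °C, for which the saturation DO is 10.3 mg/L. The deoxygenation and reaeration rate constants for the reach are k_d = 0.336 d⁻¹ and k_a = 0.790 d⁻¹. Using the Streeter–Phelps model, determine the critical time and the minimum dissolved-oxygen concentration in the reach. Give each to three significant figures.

Mixed DO = (1.27×9.54 + 0.282×2.20)/(1.27+0.282) = 12.74/1.552 = 8.206 mg/L.
Mixed L₀ = (1.27×4.31 + 0.282×163)/(1.552) = 51.44/1.552 = 33.14 mg/L.
Initial deficit D₀ = C_s − DO₀ = 10.3 − 8.206 = 2.094 mg/L.
t_c = (1/0.4540) ln[(0.790/0.336)(1 − 2.094×0.4540/(0.336×33.14))] = 2.203 × ln(2.151) = 1.687 d.
D_c = (0.336/0.790) × 33.14 × e^(−0.336×1.687) = 0.4253 × 33.14 × 0.5674 = 7.999 mg/L.
Minimum DO = 10.3 − 7.999 = 2.301 mg/L.

t_c ≈ 1.69 d; minimum DO ≈ 2.30 mg/L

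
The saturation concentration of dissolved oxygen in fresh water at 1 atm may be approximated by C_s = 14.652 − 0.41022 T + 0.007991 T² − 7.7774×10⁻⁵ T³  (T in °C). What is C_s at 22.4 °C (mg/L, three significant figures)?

C_s = 14.652 − 0.41022×22.4 + 0.007991×22.4² − 7.7774×10⁻⁵×22.4³ = 8.599 mg/L.

C_s ≈ 8.60 mg/L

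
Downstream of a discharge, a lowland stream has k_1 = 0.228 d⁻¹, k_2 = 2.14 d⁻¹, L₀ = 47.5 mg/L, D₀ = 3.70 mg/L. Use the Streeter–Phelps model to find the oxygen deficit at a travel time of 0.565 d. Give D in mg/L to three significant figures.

D ≈ 4.39 mg/L

k_1 L₀/(k_2−k_1) = 0.228×47.5/(2.14−0.228) = 10.83/1.912 = 5.664 mg/L.
e^(−k_1 t) = e^(−0.228×0.5650) = 0.8791; e^(−k_2 t) = e^(−2.14×0.5650) = 0.2985.
D = 5.664 × (0.8791 − 0.2985) + 3.70 × 0.2985 = 3.289 + 1.104 = 4.393 mg/L.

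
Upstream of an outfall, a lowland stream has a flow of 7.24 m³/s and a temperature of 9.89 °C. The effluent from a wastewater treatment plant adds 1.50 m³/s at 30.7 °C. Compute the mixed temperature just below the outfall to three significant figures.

13.5 °C

Flow-weighted mixing: C = (Q_r C_r + Q_w C_w)/(Q_r + Q_w)
= (7.24×9.89 + 1.50×30.7)/(7.24 + 1.50) = 117.7/8.740 = 13.46 °C.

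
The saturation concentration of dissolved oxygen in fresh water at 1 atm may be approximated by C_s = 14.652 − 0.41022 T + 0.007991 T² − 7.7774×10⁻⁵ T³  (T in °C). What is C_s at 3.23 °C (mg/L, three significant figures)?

C_s = 14.652 − 0.41022×3.23 + 0.007991×3.23² − 7.7774×10⁻⁵×3.23³ = 13.41 mg/L.

C_s ≈ 13.4 mg/L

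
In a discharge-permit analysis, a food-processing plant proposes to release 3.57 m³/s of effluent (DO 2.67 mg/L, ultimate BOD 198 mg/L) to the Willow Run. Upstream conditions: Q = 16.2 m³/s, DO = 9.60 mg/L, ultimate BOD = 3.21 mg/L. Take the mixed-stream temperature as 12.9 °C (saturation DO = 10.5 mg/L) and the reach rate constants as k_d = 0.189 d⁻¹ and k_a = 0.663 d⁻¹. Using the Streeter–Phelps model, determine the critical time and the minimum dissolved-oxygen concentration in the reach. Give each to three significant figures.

Mixed DO = (16.2×9.60 + 3.57×2.67)/(16.2+3.57) = 165.1/19.77 = 8.349 mg/L.
Mixed L₀ = (16.2×3.21 + 3.57×198)/(19.77) = 758.9/19.77 = 38.38 mg/L.
Initial deficit D₀ = C_s − DO₀ = 10.5 − 8.349 = 2.151 mg/L.
t_c = (1/0.4740) ln[(0.663/0.189)(1 − 2.151×0.4740/(0.189×38.38))] = 2.110 × ln(3.015) = 2.328 d.
D_c = (0.189/0.663) × 38.38 × e^(−0.189×2.328) = 0.2851 × 38.38 × 0.6440 = 7.047 mg/L.
Minimum DO = 10.5 − 7.047 = 3.453 mg/L.

t_c ≈ 2.33 d; minimum DO ≈ 3.45 mg/L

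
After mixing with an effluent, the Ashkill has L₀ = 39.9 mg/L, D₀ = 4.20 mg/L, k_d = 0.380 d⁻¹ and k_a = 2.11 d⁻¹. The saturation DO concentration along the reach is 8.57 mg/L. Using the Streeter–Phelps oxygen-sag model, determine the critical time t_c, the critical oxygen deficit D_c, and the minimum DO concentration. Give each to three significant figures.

At the critical point dD/dt = 0, so k_d L₀ e^(−k_d t) = k_a D. Substituting D(t) from the Streeter–Phelps equation and solving for t gives
t_c = ln[(k_a/k_d)(1 − D₀(k_a−k_d)/(k_d L₀))] / (k_a−k_d).
Here k_a−k_d = 1.730 d⁻¹ and 1 − D₀(k_a−k_d)/(k_d L₀) = 1 − 4.20×1.730/(0.380×39.9) = 0.5208, so
t_c = ln(5.553 × 0.5208) / 1.730 = 1.062 / 1.730 = 0.6138 d.
L(t_c) = L₀ e^(−k_d t_c) = 39.9 × 0.7920 = 31.60 mg/L, and at the critical point k_a D_c = k_d L, so D_c = (0.380/2.11) × 31.60 = 5.691 mg/L.
Minimum DO = C_s − D_c = 8.57 − 5.691 = 2.879 mg/L.

t_c ≈ 0.614 d; D_c ≈ 5.69 mg/L; min DO ≈ 2.88 mg/L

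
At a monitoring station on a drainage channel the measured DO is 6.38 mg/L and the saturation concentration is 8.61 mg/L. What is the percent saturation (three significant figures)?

% saturation = C/C_s × 100 = 6.38/8.61 × 100 = 74.1 %.

74.1 % saturation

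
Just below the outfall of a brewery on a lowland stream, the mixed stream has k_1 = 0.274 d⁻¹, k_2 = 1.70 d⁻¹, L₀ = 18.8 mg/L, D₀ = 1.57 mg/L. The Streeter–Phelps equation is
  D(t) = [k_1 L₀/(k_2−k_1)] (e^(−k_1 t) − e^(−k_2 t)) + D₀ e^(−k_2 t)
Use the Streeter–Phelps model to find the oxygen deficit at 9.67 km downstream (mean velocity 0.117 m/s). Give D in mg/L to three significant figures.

D ≈ 2.38 mg/L

Travel time t = x/v = 9.67 km / (0.117 m/s) = 9670 m / 0.117 m/s = 82650 s = 0.9566 d.
k_1 L₀/(k_2−k_1) = 0.274×18.8/(1.70−0.274) = 5.151/1.426 = 3.612 mg/L.
e^(−k_1 t) = e^(−0.274×0.9566) = 0.7694; e^(−k_2 t) = e^(−1.70×0.9566) = 0.1967.
D = 3.612 × (0.7694 − 0.1967) + 1.57 × 0.1967 = 2.069 + 0.3088 = 2.378 mg/L.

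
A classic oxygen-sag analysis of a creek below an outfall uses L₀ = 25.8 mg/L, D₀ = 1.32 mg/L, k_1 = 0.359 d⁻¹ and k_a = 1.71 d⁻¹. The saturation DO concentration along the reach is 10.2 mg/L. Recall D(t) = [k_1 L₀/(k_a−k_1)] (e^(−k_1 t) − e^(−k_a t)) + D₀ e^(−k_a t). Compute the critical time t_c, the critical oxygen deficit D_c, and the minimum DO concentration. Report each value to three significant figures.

t_c ≈ 0.997 d; D_c ≈ 3.79 mg/L; min DO ≈ 6.41 mg/L

t_c = [1/(k_a−k_1)] ln[(k_a/k_1)(1 − D₀(k_a−k_1)/(k_1 L₀))]
= [1/(1.71−0.359)] ln[(1.71/0.359)(1 − 1.32×1.351/(0.359×25.8))]
= (1/1.351) ln[4.763 × 0.8075] = 0.7402 × ln(3.846) = 0.7402 × 1.347 = 0.9971 d.
L(t_c) = L₀ e^(−k_1 t_c) = 25.8 × 0.6991 = 18.04 mg/L, and at the critical point k_a D_c = k_1 L, so D_c = (0.359/1.71) × 18.04 = 3.787 mg/L.
Minimum DO = C_s − D_c = 10.2 − 3.787 = 6.413 mg/L.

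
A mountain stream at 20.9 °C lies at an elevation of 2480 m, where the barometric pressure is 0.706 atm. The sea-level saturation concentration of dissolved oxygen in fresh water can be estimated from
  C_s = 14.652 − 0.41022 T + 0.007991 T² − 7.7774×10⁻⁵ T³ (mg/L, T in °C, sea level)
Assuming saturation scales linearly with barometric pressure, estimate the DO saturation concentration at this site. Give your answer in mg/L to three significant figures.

C_s ≈ 6.25 mg/L

At sea level: C_s = 14.652 − 0.41022×20.9 + 0.007991×20.9² − 7.7774×10⁻⁵×20.9³ = 8.859 mg/L.
Pressure correction: C_s' = 8.859 × 0.706 = 6.254 mg/L.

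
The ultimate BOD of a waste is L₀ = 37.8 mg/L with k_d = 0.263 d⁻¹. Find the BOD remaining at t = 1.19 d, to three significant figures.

L_t = L₀ e^(−k_d t) = 37.8 × e^(−0.263×1.19) = 37.8 × 0.7313 = 27.64 mg/L.

L ≈ 27.6 mg/L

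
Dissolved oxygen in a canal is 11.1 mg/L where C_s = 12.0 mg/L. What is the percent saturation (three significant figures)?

92.5 % saturation

% saturation = C/C_s × 100 = 11.1/12.0 × 100 = 92.5 %.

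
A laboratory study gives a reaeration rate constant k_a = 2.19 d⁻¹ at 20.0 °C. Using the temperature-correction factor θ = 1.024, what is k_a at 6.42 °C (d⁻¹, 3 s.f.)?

k_a(T₂) = k_a(T₁) · θ^(T₂−T₁) = 2.19 × 1.024^(6.42−20.0)
= 2.19 × 1.024^-13.6 = 2.19 × 0.7246 = 1.587 d⁻¹.

k_a ≈ 1.59 d⁻¹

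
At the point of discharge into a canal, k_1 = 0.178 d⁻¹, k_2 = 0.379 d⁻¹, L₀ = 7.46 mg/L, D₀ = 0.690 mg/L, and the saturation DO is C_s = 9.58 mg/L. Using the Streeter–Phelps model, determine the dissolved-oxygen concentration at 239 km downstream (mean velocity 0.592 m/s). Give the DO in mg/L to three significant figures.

Travel time t = x/v = 239 km / (0.592 m/s) = 239000 m / 0.592 m/s = 403700 s = 4.673 d.
k_1 L₀/(k_2−k_1) = 0.178×7.46/(0.379−0.178) = 1.328/0.2010 = 6.606 mg/L.
e^(−k_1 t) = e^(−0.178×4.673) = 0.4353; e^(−k_2 t) = e^(−0.379×4.673) = 0.1702.
D = 6.606 × (0.4353 − 0.1702) + 0.690 × 0.1702 = 1.751 + 0.1174 = 1.869 mg/L.
DO = C_s − D = 9.58 − 1.869 = 7.711 mg/L.

DO ≈ 7.71 mg/L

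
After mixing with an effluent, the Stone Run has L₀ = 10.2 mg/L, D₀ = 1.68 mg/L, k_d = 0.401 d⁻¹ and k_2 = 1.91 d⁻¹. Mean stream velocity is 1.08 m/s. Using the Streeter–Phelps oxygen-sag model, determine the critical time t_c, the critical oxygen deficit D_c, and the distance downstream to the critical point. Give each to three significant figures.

t_c ≈ 0.394 d; D_c ≈ 1.83 mg/L; x_c ≈ 36.7 km

At the critical point dD/dt = 0, so k_d L₀ e^(−k_d t) = k_2 D. Substituting D(t) from the Streeter–Phelps equation and solving for t gives
t_c = ln[(k_2/k_d)(1 − D₀(k_2−k_d)/(k_d L₀))] / (k_2−k_d).
Here k_2−k_d = 1.509 d⁻¹ and 1 − D₀(k_2−k_d)/(k_d L₀) = 1 − 1.68×1.509/(0.401×10.2) = 0.3802, so
t_c = ln(4.763 × 0.3802) / 1.509 = 0.5938 / 1.509 = 0.3935 d.
L(t_c) = L₀ e^(−k_d t_c) = 10.2 × 0.8540 = 8.711 mg/L, and at the critical point k_2 D_c = k_d L, so D_c = (0.401/1.91) × 8.711 = 1.829 mg/L.
x_c = v t_c = 1.08 m/s × 0.3935 d × 86400 s/d = 36720 m ≈ 36.7 km.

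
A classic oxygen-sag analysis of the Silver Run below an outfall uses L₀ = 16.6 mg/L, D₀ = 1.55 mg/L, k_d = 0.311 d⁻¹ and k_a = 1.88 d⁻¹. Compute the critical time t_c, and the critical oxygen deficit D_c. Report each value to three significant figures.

t_c ≈ 0.741 d; D_c ≈ 2.18 mg/L

With k_a/k_d = 6.045 and 1 − D₀(k_a−k_d)/(k_d L₀) = 0.5289,
t_c = ln(6.045 × 0.5289) / (1.88 − 0.311) = ln(3.197) / 1.569 = 1.162/1.569 = 0.7408 d.
D_c = (k_d/k_a) L₀ e^(−k_d t_c) = (0.311/1.88) × 16.6 × e^(−0.311×0.7408) = 0.1654 × 16.6 × 0.7942 = 2.181 mg/L.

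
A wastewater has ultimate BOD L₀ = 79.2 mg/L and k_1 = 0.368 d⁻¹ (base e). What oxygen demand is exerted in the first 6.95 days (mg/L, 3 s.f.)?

y ≈ 73.1 mg/L

y_t = L₀(1 − e^(−k_1 t)) = 79.2 × (1 − e^(−0.368×6.95))
= 79.2 × (1 − 0.07749) = 79.2 × 0.9225 = 73.06 mg/L.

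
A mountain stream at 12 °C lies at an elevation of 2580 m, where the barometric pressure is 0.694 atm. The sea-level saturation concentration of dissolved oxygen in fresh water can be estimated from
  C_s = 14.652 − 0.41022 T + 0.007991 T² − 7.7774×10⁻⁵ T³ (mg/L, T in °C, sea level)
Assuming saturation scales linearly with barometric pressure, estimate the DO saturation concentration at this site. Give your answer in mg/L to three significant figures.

C_s ≈ 7.46 mg/L

At sea level: C_s = 14.652 − 0.41022×12 + 0.007991×12² − 7.7774×10⁻⁵×12³ = 10.75 mg/L.
Pressure correction: C_s' = 10.75 × 0.694 = 7.457 mg/L.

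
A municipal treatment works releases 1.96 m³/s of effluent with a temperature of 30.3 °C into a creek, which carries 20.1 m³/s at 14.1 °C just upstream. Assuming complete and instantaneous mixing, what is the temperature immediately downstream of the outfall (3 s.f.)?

15.5 °C

Flow-weighted mixing: C = (Q_r C_r + Q_w C_w)/(Q_r + Q_w)
= (20.1×14.1 + 1.96×30.3)/(20.1 + 1.96) = 342.8/22.06 = 15.54 °C.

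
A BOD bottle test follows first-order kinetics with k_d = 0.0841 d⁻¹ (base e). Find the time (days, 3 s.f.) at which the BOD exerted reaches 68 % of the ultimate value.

t ≈ 13.5 d

y/L₀ = 1 − e^(−k_d t) = 0.68 ⇒ e^(−k_d t) = 0.320
t = −ln(0.320) / 0.0841 = 1.139 / 0.0841 = 13.55 d.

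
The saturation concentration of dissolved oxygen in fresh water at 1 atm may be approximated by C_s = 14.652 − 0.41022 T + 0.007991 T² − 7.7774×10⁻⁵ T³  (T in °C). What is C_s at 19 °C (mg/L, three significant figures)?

C_s ≈ 9.21 mg/L

C_s = 14.652 − 0.41022×19 + 0.007991×19² − 7.7774×10⁻⁵×19³ = 9.209 mg/L.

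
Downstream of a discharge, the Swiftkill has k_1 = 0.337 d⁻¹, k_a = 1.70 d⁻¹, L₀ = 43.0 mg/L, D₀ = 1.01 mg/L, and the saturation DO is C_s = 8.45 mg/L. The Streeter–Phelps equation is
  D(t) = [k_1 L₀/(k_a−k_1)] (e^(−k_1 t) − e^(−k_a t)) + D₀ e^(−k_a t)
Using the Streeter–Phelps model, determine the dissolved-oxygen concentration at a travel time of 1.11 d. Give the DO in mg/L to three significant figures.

DO ≈ 2.59 mg/L

k_1 L₀/(k_a−k_1) = 0.337×43.0/(1.70−0.337) = 14.49/1.363 = 10.63 mg/L.
e^(−k_1 t) = e^(−0.337×1.110) = 0.6879; e^(−k_a t) = e^(−1.70×1.110) = 0.1515.
D = 10.63 × (0.6879 − 0.1515) + 1.01 × 0.1515 = 5.703 + 0.1530 = 5.856 mg/L.
DO = C_s − D = 8.45 − 5.856 = 2.594 mg/L.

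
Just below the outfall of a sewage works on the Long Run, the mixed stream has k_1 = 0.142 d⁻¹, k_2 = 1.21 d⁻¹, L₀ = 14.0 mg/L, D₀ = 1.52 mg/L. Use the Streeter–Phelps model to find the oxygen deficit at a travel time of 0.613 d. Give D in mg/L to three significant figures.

k_1 L₀/(k_2−k_1) = 0.142×14.0/(1.21−0.142) = 1.988/1.068 = 1.861 mg/L.
e^(−k_1 t) = e^(−0.142×0.6130) = 0.9166; e^(−k_2 t) = e^(−1.21×0.6130) = 0.4763.
D = 1.861 × (0.9166 − 0.4763) + 1.52 × 0.4763 = 0.8197 + 0.7240 = 1.544 mg/L.

D ≈ 1.54 mg/L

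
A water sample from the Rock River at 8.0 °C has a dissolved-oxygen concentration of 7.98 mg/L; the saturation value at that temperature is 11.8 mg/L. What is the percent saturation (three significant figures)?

67.6 % saturation

% saturation = C/C_s × 100 = 7.98/11.8 × 100 = 67.6 %.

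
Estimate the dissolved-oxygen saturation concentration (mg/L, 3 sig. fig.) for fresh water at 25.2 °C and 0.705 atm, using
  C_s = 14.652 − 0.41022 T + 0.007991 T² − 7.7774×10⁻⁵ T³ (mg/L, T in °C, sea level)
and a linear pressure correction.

C_s ≈ 5.74 mg/L

At sea level: C_s = 14.652 − 0.41022×25.2 + 0.007991×25.2² − 7.7774×10⁻⁵×25.2³ = 8.144 mg/L.
Pressure correction: C_s' = 8.144 × 0.705 = 5.742 mg/L.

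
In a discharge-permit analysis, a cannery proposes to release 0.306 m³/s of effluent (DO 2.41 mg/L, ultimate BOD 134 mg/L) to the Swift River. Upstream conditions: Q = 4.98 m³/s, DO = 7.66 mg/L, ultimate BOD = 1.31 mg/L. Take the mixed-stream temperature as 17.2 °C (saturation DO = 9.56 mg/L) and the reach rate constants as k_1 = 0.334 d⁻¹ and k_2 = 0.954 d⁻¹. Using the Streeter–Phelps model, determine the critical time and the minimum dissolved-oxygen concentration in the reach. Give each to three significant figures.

t_c ≈ 0.714 d; minimum DO ≈ 7.08 mg/L

Mixed DO = (4.98×7.66 + 0.306×2.41)/(4.98+0.306) = 38.88/5.286 = 7.356 mg/L.
Mixed L₀ = (4.98×1.31 + 0.306×134)/(5.286) = 47.53/5.286 = 8.991 mg/L.
Initial deficit D₀ = C_s − DO₀ = 9.56 − 7.356 = 2.204 mg/L.
t_c = (1/0.6200) ln[(0.954/0.334)(1 − 2.204×0.6200/(0.334×8.991))] = 1.613 × ln(1.557) = 0.7138 d.
D_c = (0.334/0.954) × 8.991 × e^(−0.334×0.7138) = 0.3501 × 8.991 × 0.7879 = 2.480 mg/L.
Minimum DO = 9.56 − 2.480 = 7.080 mg/L.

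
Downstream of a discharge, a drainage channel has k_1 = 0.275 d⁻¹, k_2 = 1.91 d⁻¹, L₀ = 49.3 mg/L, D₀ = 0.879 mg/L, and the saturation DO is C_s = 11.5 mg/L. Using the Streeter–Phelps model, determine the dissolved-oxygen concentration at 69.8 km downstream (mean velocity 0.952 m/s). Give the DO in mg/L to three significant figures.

DO ≈ 6.40 mg/L

Travel time t = x/v = 69.8 km / (0.952 m/s) = 69800 m / 0.952 m/s = 73320 s = 0.8486 d.
k_1 L₀/(k_2−k_1) = 0.275×49.3/(1.91−0.275) = 13.56/1.635 = 8.292 mg/L.
e^(−k_1 t) = e^(−0.275×0.8486) = 0.7919; e^(−k_2 t) = e^(−1.91×0.8486) = 0.1977.
D = 8.292 × (0.7919 − 0.1977) + 0.879 × 0.1977 = 4.927 + 0.1738 = 5.100 mg/L.
DO = C_s − D = 11.5 − 5.100 = 6.400 mg/L.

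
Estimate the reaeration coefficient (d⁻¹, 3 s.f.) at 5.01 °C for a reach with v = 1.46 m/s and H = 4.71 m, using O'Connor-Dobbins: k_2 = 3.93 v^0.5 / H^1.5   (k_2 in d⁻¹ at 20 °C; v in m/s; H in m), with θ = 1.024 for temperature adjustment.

k_2 ≈ 0.326 d⁻¹

k_2(20) = 3.93 × 1.46^0.5 / 4.71^1.5 = 3.93 × 1.208 / 10.22 = 0.4646 d⁻¹.
k_2(5.01) = 0.4646 × 1.024^(5.01−20) = 0.4646 × 0.7008 = 0.3256 d⁻¹.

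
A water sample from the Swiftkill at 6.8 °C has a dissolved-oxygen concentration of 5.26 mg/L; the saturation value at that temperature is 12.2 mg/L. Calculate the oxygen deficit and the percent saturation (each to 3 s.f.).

D ≈ 6.94 mg/L; 43.1 % saturation

D = C_s − C = 12.2 − 5.26 = 6.94 mg/L.
% saturation = 5.26/12.2 × 100 = 43.1 %.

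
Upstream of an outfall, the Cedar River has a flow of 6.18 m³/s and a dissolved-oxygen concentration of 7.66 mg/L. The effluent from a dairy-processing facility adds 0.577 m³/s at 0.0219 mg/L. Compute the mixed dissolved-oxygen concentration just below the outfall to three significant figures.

Flow-weighted mixing: C = (Q_r C_r + Q_w C_w)/(Q_r + Q_w)
= (6.18×7.66 + 0.577×0.0219)/(6.18 + 0.577) = 47.35/6.757 = 7.008 mg/L.

7.01 mg/L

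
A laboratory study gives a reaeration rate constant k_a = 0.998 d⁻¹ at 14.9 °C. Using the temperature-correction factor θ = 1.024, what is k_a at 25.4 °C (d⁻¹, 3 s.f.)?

k_a(T₂) = k_a(T₁) · θ^(T₂−T₁) = 0.998 × 1.024^(25.4−14.9)
= 0.998 × 1.024^10.5 = 0.998 × 1.283 = 1.280 d⁻¹.

k_a ≈ 1.28 d⁻¹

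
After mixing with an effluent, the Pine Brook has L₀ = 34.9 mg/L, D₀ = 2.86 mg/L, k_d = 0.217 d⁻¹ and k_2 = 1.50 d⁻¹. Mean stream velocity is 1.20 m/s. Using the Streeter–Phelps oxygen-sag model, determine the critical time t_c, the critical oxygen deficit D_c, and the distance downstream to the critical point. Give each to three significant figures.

t_c ≈ 0.990 d; D_c ≈ 4.07 mg/L; x_c ≈ 103 km

At the critical point dD/dt = 0, so k_d L₀ e^(−k_d t) = k_2 D. Substituting D(t) from the Streeter–Phelps equation and solving for t gives
t_c = ln[(k_2/k_d)(1 − D₀(k_2−k_d)/(k_d L₀))] / (k_2−k_d).
Here k_2−k_d = 1.283 d⁻¹ and 1 − D₀(k_2−k_d)/(k_d L₀) = 1 − 2.86×1.283/(0.217×34.9) = 0.5155, so
t_c = ln(6.912 × 0.5155) / 1.283 = 1.271 / 1.283 = 0.9904 d.
L(t_c) = L₀ e^(−k_d t_c) = 34.9 × 0.8066 = 28.15 mg/L, and at the critical point k_2 D_c = k_d L, so D_c = (0.217/1.50) × 28.15 = 4.072 mg/L.
x_c = v t_c = 1.20 m/s × 0.9904 d × 86400 s/d = 102700 m ≈ 103 km.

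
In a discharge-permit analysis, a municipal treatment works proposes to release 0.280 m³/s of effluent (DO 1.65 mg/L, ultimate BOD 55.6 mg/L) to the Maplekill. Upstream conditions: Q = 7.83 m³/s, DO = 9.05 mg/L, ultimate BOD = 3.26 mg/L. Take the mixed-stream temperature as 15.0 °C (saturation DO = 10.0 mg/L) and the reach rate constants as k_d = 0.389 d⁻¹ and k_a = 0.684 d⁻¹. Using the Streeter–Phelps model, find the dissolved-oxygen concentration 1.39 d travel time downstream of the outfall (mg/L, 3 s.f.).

Mixed DO = (7.83×9.05 + 0.280×1.65)/(7.83+0.280) = 71.32/8.110 = 8.795 mg/L.
Mixed L₀ = (7.83×3.26 + 0.280×55.6)/(8.110) = 41.09/8.110 = 5.067 mg/L.
Initial deficit D₀ = C_s − DO₀ = 10.0 − 8.795 = 1.205 mg/L.
D(1.39) = [0.389×5.067/(0.684−0.389)](e^(−0.389×1.39) − e^(−0.684×1.39)) + 1.205 e^(−0.684×1.39)
= 6.682 × (0.5823 − 0.3864) + 1.205 × 0.3864 = 1.775 mg/L.
DO = 10.0 − 1.775 = 8.225 mg/L.

DO ≈ 8.23 mg/L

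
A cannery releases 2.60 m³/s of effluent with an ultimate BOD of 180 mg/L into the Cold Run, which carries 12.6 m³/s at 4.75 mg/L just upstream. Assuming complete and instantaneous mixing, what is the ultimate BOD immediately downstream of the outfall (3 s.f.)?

34.7 mg/L

Flow-weighted mixing: C = (Q_r C_r + Q_w C_w)/(Q_r + Q_w)
= (12.6×4.75 + 2.60×180)/(12.6 + 2.60) = 527.9/15.20 = 34.73 mg/L.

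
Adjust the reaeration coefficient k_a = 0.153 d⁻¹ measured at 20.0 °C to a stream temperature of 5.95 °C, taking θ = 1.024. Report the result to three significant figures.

k_a(T₂) = k_a(T₁) · θ^(T₂−T₁) = 0.153 × 1.024^(5.95−20.0)
= 0.153 × 1.024^-14.1 = 0.153 × 0.7166 = 0.1096 d⁻¹.

k_a ≈ 0.110 d⁻¹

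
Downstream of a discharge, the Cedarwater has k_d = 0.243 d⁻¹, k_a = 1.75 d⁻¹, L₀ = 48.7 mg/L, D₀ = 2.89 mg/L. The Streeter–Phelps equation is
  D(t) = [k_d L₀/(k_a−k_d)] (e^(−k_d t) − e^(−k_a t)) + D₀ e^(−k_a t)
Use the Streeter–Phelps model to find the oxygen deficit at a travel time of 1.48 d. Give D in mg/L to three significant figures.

D ≈ 5.11 mg/L

k_d L₀/(k_a−k_d) = 0.243×48.7/(1.75−0.243) = 11.83/1.507 = 7.853 mg/L.
e^(−k_d t) = e^(−0.243×1.480) = 0.6979; e^(−k_a t) = e^(−1.75×1.480) = 0.07502.
D = 7.853 × (0.6979 − 0.07502) + 2.89 × 0.07502 = 4.892 + 0.2168 = 5.108 mg/L.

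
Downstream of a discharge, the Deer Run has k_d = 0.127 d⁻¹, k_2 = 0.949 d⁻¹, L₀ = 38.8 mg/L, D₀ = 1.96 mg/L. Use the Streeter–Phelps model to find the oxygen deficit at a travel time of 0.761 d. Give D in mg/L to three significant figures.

D ≈ 3.48 mg/L

k_d L₀/(k_2−k_d) = 0.127×38.8/(0.949−0.127) = 4.928/0.8220 = 5.995 mg/L.
e^(−k_d t) = e^(−0.127×0.7610) = 0.9079; e^(−k_2 t) = e^(−0.949×0.7610) = 0.4857.
D = 5.995 × (0.9079 − 0.4857) + 1.96 × 0.4857 = 2.531 + 0.9519 = 3.483 mg/L.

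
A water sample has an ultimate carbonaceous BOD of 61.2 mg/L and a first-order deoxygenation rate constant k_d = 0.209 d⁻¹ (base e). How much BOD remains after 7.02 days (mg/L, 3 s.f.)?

L_t = L₀ e^(−k_d t) = 61.2 × e^(−0.209×7.02) = 61.2 × 0.2306 = 14.11 mg/L.

L ≈ 14.1 mg/L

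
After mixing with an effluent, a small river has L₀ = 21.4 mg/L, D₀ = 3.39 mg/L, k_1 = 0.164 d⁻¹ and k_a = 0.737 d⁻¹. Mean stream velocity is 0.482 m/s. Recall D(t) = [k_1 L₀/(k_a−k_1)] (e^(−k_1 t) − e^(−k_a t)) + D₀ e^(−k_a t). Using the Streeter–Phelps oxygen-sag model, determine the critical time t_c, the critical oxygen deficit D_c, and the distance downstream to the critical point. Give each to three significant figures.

At the critical point dD/dt = 0, so k_1 L₀ e^(−k_1 t) = k_a D. Substituting D(t) from the Streeter–Phelps equation and solving for t gives
t_c = ln[(k_a/k_1)(1 − D₀(k_a−k_1)/(k_1 L₀))] / (k_a−k_1).
Here k_a−k_1 = 0.5730 d⁻¹ and 1 − D₀(k_a−k_1)/(k_1 L₀) = 1 − 3.39×0.5730/(0.164×21.4) = 0.4465, so
t_c = ln(4.494 × 0.4465) / 0.5730 = 0.6965 / 0.5730 = 1.215 d.
D_c = (k_1/k_a) L₀ e^(−k_1 t_c) = (0.164/0.737) × 21.4 × e^(−0.164×1.215) = 0.2225 × 21.4 × 0.8193 = 3.901 mg/L.
x_c = v t_c = 0.482 m/s × 1.215 d × 86400 s/d = 50620 m ≈ 50.6 km.

t_c ≈ 1.22 d; D_c ≈ 3.90 mg/L; x_c ≈ 50.6 km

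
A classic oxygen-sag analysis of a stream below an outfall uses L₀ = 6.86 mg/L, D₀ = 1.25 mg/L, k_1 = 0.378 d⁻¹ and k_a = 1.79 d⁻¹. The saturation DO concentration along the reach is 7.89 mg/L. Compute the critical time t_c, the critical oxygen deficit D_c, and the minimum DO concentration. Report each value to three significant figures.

t_c = [1/(k_a−k_1)] ln[(k_a/k_1)(1 − D₀(k_a−k_1)/(k_1 L₀))]
= [1/(1.79−0.378)] ln[(1.79/0.378)(1 − 1.25×1.412/(0.378×6.86))]
= (1/1.412) ln[4.735 × 0.3193] = 0.7082 × ln(1.512) = 0.7082 × 0.4136 = 0.2929 d.
D_c = (k_1/k_a) L₀ e^(−k_1 t_c) = (0.378/1.79) × 6.86 × e^(−0.378×0.2929) = 0.2112 × 6.86 × 0.8952 = 1.297 mg/L.
Minimum DO = C_s − D_c = 7.89 − 1.297 = 6.593 mg/L.

t_c ≈ 0.293 d; D_c ≈ 1.30 mg/L; min DO ≈ 6.59 mg/L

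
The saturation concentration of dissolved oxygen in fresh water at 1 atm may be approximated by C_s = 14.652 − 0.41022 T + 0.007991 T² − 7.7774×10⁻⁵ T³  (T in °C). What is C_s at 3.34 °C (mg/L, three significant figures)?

C_s ≈ 13.4 mg/L

C_s = 14.652 − 0.41022×3.34 + 0.007991×3.34² − 7.7774×10⁻⁵×3.34³ = 13.37 mg/L.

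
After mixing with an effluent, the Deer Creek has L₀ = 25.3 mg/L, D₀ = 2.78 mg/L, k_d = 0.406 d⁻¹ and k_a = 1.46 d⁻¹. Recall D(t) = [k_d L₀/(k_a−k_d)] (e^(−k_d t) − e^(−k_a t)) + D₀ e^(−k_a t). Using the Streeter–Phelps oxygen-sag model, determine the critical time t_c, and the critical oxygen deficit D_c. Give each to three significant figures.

With k_a/k_d = 3.596 and 1 − D₀(k_a−k_d)/(k_d L₀) = 0.7147,
t_c = ln(3.596 × 0.7147) / (1.46 − 0.406) = ln(2.570) / 1.054 = 0.9440/1.054 = 0.8956 d.
D_c = (k_d/k_a) L₀ e^(−k_d t_c) = (0.406/1.46) × 25.3 × e^(−0.406×0.8956) = 0.2781 × 25.3 × 0.6951 = 4.891 mg/L.

t_c ≈ 0.896 d; D_c ≈ 4.89 mg/L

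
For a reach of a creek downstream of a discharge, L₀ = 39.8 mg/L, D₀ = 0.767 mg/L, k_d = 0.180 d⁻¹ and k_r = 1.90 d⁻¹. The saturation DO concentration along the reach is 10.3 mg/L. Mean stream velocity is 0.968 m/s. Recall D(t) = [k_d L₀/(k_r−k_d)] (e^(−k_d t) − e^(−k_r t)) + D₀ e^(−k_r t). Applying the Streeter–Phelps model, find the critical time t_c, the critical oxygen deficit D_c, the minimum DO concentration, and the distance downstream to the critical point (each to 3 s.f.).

t_c ≈ 1.25 d; D_c ≈ 3.01 mg/L; min DO ≈ 7.29 mg/L; x_c ≈ 105 km

At the critical point dD/dt = 0, so k_d L₀ e^(−k_d t) = k_r D. Substituting D(t) from the Streeter–Phelps equation and solving for t gives
t_c = ln[(k_r/k_d)(1 − D₀(k_r−k_d)/(k_d L₀))] / (k_r−k_d).
Here k_r−k_d = 1.720 d⁻¹ and 1 − D₀(k_r−k_d)/(k_d L₀) = 1 − 0.767×1.720/(0.180×39.8) = 0.8159, so
t_c = ln(10.56 × 0.8159) / 1.720 = 2.153 / 1.720 = 1.252 d.
L(t_c) = L₀ e^(−k_d t_c) = 39.8 × 0.7983 = 31.77 mg/L, and at the critical point k_r D_c = k_d L, so D_c = (0.180/1.90) × 31.77 = 3.010 mg/L.
Minimum DO = C_s − D_c = 10.3 − 3.010 = 7.290 mg/L.
x_c = v t_c = 0.968 m/s × 1.252 d × 86400 s/d = 104700 m ≈ 105 km.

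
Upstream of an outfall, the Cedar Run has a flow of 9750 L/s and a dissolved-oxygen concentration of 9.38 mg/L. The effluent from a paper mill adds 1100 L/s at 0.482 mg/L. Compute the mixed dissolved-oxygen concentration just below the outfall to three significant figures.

8.48 mg/L

Flow-weighted mixing: C = (Q_r C_r + Q_w C_w)/(Q_r + Q_w)
= (9750×9.38 + 1100×0.482)/(9750 + 1100) = 91990/10850 = 8.478 mg/L.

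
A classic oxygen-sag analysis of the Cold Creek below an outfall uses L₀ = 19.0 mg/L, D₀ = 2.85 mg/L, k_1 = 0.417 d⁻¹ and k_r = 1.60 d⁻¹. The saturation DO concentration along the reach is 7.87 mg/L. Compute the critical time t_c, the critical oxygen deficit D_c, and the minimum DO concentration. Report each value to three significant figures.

With k_r/k_1 = 3.837 and 1 − D₀(k_r−k_1)/(k_1 L₀) = 0.5745,
t_c = ln(3.837 × 0.5745) / (1.60 − 0.417) = ln(2.204) / 1.183 = 0.7903/1.183 = 0.6681 d.
L(t_c) = L₀ e^(−k_1 t_c) = 19.0 × 0.7568 = 14.38 mg/L, and at the critical point k_r D_c = k_1 L, so D_c = (0.417/1.60) × 14.38 = 3.748 mg/L.
Minimum DO = C_s − D_c = 7.87 − 3.748 = 4.122 mg/L.

t_c ≈ 0.668 d; D_c ≈ 3.75 mg/L; min DO ≈ 4.12 mg/L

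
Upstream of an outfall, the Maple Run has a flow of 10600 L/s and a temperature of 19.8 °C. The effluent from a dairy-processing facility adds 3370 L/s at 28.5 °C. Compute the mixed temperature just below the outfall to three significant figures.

21.9 °C

Flow-weighted mixing: C = (Q_r C_r + Q_w C_w)/(Q_r + Q_w)
= (10600×19.8 + 3370×28.5)/(10600 + 3370) = 305900/13970 = 21.90 °C.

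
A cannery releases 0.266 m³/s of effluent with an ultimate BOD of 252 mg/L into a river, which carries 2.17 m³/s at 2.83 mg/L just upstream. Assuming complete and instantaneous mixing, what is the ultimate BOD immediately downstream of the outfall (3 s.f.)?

30.0 mg/L

Flow-weighted mixing: C = (Q_r C_r + Q_w C_w)/(Q_r + Q_w)
= (2.17×2.83 + 0.266×252)/(2.17 + 0.266) = 73.17/2.436 = 30.04 mg/L.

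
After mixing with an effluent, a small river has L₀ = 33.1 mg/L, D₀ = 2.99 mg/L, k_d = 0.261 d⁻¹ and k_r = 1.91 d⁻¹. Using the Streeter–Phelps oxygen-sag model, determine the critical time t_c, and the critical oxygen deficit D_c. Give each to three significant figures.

At the critical point dD/dt = 0, so k_d L₀ e^(−k_d t) = k_r D. Substituting D(t) from the Streeter–Phelps equation and solving for t gives
t_c = ln[(k_r/k_d)(1 − D₀(k_r−k_d)/(k_d L₀))] / (k_r−k_d).
Here k_r−k_d = 1.649 d⁻¹ and 1 − D₀(k_r−k_d)/(k_d L₀) = 1 − 2.99×1.649/(0.261×33.1) = 0.4293, so
t_c = ln(7.318 × 0.4293) / 1.649 = 1.145 / 1.649 = 0.6942 d.
D_c = (k_d/k_r) L₀ e^(−k_d t_c) = (0.261/1.91) × 33.1 × e^(−0.261×0.6942) = 0.1366 × 33.1 × 0.8343 = 3.774 mg/L.

t_c ≈ 0.694 d; D_c ≈ 3.77 mg/L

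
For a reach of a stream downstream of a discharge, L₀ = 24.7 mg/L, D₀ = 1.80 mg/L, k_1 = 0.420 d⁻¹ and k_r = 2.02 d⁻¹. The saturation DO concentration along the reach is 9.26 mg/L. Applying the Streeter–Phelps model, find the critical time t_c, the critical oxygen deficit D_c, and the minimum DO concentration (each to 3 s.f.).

With k_r/k_1 = 4.810 and 1 − D₀(k_r−k_1)/(k_1 L₀) = 0.7224,
t_c = ln(4.810 × 0.7224) / (2.02 − 0.420) = ln(3.474) / 1.600 = 1.245/1.600 = 0.7784 d.
L(t_c) = L₀ e^(−k_1 t_c) = 24.7 × 0.7211 = 17.81 mg/L, and at the critical point k_r D_c = k_1 L, so D_c = (0.420/2.02) × 17.81 = 3.704 mg/L.
Minimum DO = C_s − D_c = 9.26 − 3.704 = 5.556 mg/L.

t_c ≈ 0.778 d; D_c ≈ 3.70 mg/L; min DO ≈ 5.56 mg/L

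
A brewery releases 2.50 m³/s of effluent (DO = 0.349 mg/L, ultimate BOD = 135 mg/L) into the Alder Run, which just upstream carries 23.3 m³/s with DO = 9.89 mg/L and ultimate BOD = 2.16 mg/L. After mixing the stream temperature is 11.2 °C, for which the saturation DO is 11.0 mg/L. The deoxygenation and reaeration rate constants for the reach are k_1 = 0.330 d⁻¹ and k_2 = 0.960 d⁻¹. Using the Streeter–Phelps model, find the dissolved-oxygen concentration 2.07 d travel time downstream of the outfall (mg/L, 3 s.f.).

DO ≈ 7.82 mg/L

Mixed DO = (23.3×9.89 + 2.50×0.349)/(23.3+2.50) = 231.3/25.80 = 8.965 mg/L.
Mixed L₀ = (23.3×2.16 + 2.50×135)/(25.80) = 387.8/25.80 = 15.03 mg/L.
Initial deficit D₀ = C_s − DO₀ = 11.0 − 8.965 = 2.035 mg/L.
D(2.07) = [0.330×15.03/(0.960−0.330)](e^(−0.330×2.07) − e^(−0.960×2.07)) + 2.035 e^(−0.960×2.07)
= 7.874 × (0.5050 − 0.1371) + 2.035 × 0.1371 = 3.176 mg/L.
DO = 11.0 − 3.176 = 7.824 mg/L.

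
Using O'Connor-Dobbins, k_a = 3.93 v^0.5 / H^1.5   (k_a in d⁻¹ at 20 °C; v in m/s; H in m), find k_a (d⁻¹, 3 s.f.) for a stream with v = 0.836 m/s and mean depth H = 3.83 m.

k_a = 3.93 × 0.836^0.5 / 3.83^1.5 = 3.93 × 0.9143 / 7.495 = 0.4794 d⁻¹.

k_a ≈ 0.479 d⁻¹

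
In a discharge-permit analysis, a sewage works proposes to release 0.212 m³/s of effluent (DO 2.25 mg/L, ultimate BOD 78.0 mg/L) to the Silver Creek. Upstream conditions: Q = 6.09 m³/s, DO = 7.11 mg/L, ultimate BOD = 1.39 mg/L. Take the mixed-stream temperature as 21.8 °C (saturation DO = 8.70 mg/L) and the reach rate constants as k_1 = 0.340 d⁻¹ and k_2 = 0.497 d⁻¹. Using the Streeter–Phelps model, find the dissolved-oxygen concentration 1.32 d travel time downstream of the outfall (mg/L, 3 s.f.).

DO ≈ 6.76 mg/L

Mixed DO = (6.09×7.11 + 0.212×2.25)/(6.09+0.212) = 43.78/6.302 = 6.947 mg/L.
Mixed L₀ = (6.09×1.39 + 0.212×78.0)/(6.302) = 25.00/6.302 = 3.967 mg/L.
Initial deficit D₀ = C_s − DO₀ = 8.70 − 6.947 = 1.753 mg/L.
D(1.32) = [0.340×3.967/(0.497−0.340)](e^(−0.340×1.32) − e^(−0.497×1.32)) + 1.753 e^(−0.497×1.32)
= 8.591 × (0.6384 − 0.5189) + 1.753 × 0.5189 = 1.936 mg/L.
DO = 8.70 − 1.936 = 6.764 mg/L.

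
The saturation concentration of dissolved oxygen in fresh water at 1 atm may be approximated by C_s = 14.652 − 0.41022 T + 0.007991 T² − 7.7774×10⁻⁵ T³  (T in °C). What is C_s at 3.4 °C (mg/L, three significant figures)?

C_s = 14.652 − 0.41022×3.4 + 0.007991×3.4² − 7.7774×10⁻⁵×3.4³ = 13.35 mg/L.

C_s ≈ 13.3 mg/L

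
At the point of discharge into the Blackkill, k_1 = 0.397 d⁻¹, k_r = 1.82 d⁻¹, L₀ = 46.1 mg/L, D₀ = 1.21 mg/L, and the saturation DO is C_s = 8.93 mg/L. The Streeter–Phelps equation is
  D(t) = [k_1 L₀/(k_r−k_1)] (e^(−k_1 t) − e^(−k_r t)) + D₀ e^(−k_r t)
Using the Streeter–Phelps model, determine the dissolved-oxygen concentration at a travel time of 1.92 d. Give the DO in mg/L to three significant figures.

k_1 L₀/(k_r−k_1) = 0.397×46.1/(1.82−0.397) = 18.30/1.423 = 12.86 mg/L.
e^(−k_1 t) = e^(−0.397×1.920) = 0.4666; e^(−k_r t) = e^(−1.82×1.920) = 0.03037.
D = 12.86 × (0.4666 − 0.03037) + 1.21 × 0.03037 = 5.611 + 0.03674 = 5.648 mg/L.
DO = C_s − D = 8.93 − 5.648 = 3.282 mg/L.

DO ≈ 3.28 mg/L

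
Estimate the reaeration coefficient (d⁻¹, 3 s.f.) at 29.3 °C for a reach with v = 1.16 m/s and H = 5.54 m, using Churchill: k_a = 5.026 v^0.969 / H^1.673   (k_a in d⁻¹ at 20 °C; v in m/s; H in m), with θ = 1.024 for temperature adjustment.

k_a ≈ 0.413 d⁻¹

k_a(20) = 5.026 × 1.16^0.969 / 5.54^1.673 = 5.026 × 1.155 / 17.53 = 0.3310 d⁻¹.
k_a(29.3) = 0.3310 × 1.024^(29.3−20) = 0.3310 × 1.247 = 0.4126 d⁻¹.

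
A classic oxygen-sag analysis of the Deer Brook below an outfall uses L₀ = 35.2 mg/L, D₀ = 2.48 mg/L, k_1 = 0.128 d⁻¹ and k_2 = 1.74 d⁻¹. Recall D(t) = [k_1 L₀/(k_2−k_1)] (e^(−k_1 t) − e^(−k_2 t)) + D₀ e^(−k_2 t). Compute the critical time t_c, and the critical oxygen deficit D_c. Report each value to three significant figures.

With k_2/k_1 = 13.59 and 1 − D₀(k_2−k_1)/(k_1 L₀) = 0.1127,
t_c = ln(13.59 × 0.1127) / (1.74 − 0.128) = ln(1.532) / 1.612 = 0.4267/1.612 = 0.2647 d.
D_c = (k_1/k_2) L₀ e^(−k_1 t_c) = (0.128/1.74) × 35.2 × e^(−0.128×0.2647) = 0.07356 × 35.2 × 0.9667 = 2.503 mg/L.

t_c ≈ 0.265 d; D_c ≈ 2.50 mg/L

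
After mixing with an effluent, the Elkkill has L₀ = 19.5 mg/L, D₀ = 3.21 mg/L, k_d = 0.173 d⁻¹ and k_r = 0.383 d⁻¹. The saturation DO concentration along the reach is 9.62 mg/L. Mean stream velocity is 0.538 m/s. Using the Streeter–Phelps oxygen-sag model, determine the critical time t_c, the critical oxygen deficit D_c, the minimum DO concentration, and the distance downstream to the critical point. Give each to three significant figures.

t_c = [1/(k_r−k_d)] ln[(k_r/k_d)(1 − D₀(k_r−k_d)/(k_d L₀))]
= [1/(0.383−0.173)] ln[(0.383/0.173)(1 − 3.21×0.2100/(0.173×19.5))]
= (1/0.2100) ln[2.214 × 0.8002] = 4.762 × ln(1.771) = 4.762 × 0.5718 = 2.723 d.
D_c = (k_d/k_r) L₀ e^(−k_d t_c) = (0.173/0.383) × 19.5 × e^(−0.173×2.723) = 0.4517 × 19.5 × 0.6243 = 5.499 mg/L.
Minimum DO = C_s − D_c = 9.62 − 5.499 = 4.121 mg/L.
x_c = v t_c = 0.538 m/s × 2.723 d × 86400 s/d = 126600 m ≈ 127 km.

t_c ≈ 2.72 d; D_c ≈ 5.50 mg/L; min DO ≈ 4.12 mg/L; x_c ≈ 127 km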